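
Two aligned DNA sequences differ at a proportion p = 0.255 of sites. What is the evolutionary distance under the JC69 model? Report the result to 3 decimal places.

0.312

d = −(3/4) ln(1 − 4p/3) = −0.75 ln(1 − 0.34) = −0.75 ln(0.66)
  = −0.75 × (-0.415515) = 0.311636 substitutions/site.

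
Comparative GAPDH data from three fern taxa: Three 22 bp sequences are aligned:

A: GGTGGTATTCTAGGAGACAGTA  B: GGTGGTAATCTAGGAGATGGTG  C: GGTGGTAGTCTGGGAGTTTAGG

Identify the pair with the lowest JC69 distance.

A–B: 4/22 differ, p = 0.182, d = 0.208.
A–C: 8/22 differ, p = 0.364, d = 0.497.
B–C: 6/22 differ, p = 0.273, d = 0.339.
The smallest distance is between A and B.

A and B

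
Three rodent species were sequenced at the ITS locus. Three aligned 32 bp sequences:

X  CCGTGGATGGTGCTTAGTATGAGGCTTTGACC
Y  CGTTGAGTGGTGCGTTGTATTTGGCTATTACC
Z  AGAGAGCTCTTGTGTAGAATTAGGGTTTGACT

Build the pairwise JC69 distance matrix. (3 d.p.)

X–Y: 10/32 sites differ → p = 0.3125, d = −0.75 ln(1 − 0.416667) = 0.404248 ≈ 0.404.
X–Z: 14/32 sites differ → p = 0.4375, d = −0.75 ln(1 − 0.583333) = 0.656601 ≈ 0.657.
Y–Z: 16/32 sites differ → p = 0.5, d = −0.75 ln(1 − 0.666667) = 0.823960 ≈ 0.824.

d(X,Y) = 0.404, d(X,Z) = 0.657, d(Y,Z) = 0.824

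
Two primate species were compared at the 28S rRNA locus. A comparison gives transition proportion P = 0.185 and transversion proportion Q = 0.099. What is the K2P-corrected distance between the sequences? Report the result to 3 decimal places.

0.372

Under the Kimura two-parameter model, d = −½ ln(1 − 2P − Q) − ¼ ln(1 − 2Q).
1 − 2P − Q = 0.531, giving −½ ln(0.531) = 0.316497.
1 − 2Q = 0.802, giving −¼ ln(0.802) = 0.055162.
d = 0.316497 + 0.055162 = 0.371659.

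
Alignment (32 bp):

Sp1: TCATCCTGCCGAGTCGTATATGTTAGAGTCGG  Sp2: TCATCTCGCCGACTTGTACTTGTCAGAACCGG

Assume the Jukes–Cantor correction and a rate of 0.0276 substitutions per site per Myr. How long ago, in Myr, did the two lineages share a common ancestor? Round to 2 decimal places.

The sequences differ at 9 of 32 sites (6, 7, 13, 15, 19, 20, 24, 28, 29), so p = 9/32 = 0.28125.
d = −(3/4) ln(1 − 4p/3) = −0.75 ln(1 − 0.375) = −0.75 ln(0.625)
  = −0.75 × (-0.470004) = 0.352503 substitutions/site.
Under a molecular clock d = 2μt, so t = d/(2μ) = 0.352503 / (2 × 0.0276) = 6.39 Myr.

6.39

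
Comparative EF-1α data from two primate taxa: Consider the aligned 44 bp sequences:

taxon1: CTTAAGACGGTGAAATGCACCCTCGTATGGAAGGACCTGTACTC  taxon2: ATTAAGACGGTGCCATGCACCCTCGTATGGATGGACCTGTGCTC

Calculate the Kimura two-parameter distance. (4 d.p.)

0.1235

Of 44 sites, 1 differences are transitions and 4 are transversions, so P = 1/44 ≈ 0.022727 and Q = 4/44 ≈ 0.090909.
Under the Kimura two-parameter model, d = −½ ln(1 − 2P − Q) − ¼ ln(1 − 2Q).
1 − 2P − Q = 0.863637, giving −½ ln(0.863637) = 0.073301.
1 − 2Q = 0.818182, giving −¼ ln(0.818182) = 0.050168.
d = 0.073301 + 0.050168 = 0.123469.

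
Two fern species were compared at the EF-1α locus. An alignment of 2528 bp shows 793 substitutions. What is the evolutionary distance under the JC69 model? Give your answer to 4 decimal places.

p = 793/2528 ≈ 0.313687.
d = −(3/4) ln(1 − 4p/3) = −0.75 ln(1 − 0.418249) = −0.75 ln(0.581751)
  = −0.75 × (-0.541713) = 0.406285 substitutions/site.

0.4063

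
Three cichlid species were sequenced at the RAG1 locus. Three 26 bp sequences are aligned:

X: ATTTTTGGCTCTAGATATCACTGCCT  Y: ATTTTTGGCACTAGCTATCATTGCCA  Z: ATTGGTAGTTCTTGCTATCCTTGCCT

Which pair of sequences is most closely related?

X–Y: 4/26 differ, p = 0.154, d = 0.172.
X–Z: 8/26 differ, p = 0.308, d = 0.396.
Y–Z: 8/26 differ, p = 0.308, d = 0.396.
The smallest distance is between X and Y.

X and Y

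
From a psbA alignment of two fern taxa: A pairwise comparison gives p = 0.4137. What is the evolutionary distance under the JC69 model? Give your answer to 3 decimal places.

d = −(3/4) ln(1 − 4p/3) = −0.75 ln(1 − 0.5516) = −0.75 ln(0.4484)
  = −0.75 × (-0.802070) = 0.601553 substitutions/site.

0.602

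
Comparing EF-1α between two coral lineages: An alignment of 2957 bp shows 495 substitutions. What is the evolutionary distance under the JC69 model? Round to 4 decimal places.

0.1894

p = 495/2957 ≈ 0.167399.
d = −(3/4) ln(1 − 4p/3) = −0.75 ln(1 − 0.223199) = −0.75 ln(0.776801)
  = −0.75 × (-0.252571) = 0.189428 substitutions/site.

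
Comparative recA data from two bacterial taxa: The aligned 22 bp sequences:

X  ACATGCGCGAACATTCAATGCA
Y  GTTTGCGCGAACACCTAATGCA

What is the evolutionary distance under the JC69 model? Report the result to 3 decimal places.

0.339

The sequences differ at 6 of 22 sites (1, 2, 3, 14, 15, 16), so p = 6/22 ≈ 0.272727.
d = −(3/4) ln(1 − 4p/3) = −0.75 ln(1 − 0.363636) = −0.75 ln(0.636364)
  = −0.75 × (-0.451985) = 0.338989 substitutions/site.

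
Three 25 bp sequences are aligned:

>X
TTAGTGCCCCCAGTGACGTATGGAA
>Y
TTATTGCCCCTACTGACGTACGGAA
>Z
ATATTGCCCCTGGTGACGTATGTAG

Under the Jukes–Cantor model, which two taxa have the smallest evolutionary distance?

X and Y

X–Y: 4/25 differ, p = 0.160, d = 0.180.
X–Z: 6/25 differ, p = 0.240, d = 0.289.
Y–Z: 6/25 differ, p = 0.240, d = 0.289.
The smallest distance is between X and Y.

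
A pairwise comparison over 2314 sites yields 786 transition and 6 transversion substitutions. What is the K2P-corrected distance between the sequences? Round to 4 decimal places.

0.5741

P = 786/2314 ≈ 0.339672 and Q = 6/2314 ≈ 0.002593.
Under the Kimura two-parameter model, d = −½ ln(1 − 2P − Q) − ¼ ln(1 − 2Q).
1 − 2P − Q = 0.318063, giving −½ ln(0.318063) = 0.572753.
1 − 2Q = 0.994814, giving −¼ ln(0.994814) = 0.001300.
d = 0.572753 + 0.001300 = 0.574053.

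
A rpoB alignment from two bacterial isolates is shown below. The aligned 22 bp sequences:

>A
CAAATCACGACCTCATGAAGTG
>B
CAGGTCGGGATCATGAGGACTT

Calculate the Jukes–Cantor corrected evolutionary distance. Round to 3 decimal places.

The sequences differ at 12 of 22 sites, so p = 12/22 ≈ 0.545455.
d = −(3/4) ln(1 − 4p/3) = −0.75 ln(1 − 0.727273) = −0.75 ln(0.272727)
  = −0.75 × (-1.299284) = 0.974463 substitutions/site.

0.974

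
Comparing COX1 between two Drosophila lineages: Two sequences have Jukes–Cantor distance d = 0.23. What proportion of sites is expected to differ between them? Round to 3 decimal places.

p = (3/4)(1 − e^(−4d/3)) = 0.75 × (1 − e^(-0.306667)) = 0.75 × (1 − 0.735896) = 0.198078.

0.198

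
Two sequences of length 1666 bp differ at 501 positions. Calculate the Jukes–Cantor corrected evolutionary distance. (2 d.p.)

p = 501/1666 ≈ 0.30072.
d = −(3/4) ln(1 − 4p/3) = −0.75 ln(1 − 0.40096) = −0.75 ln(0.59904)
  = −0.75 × (-0.512427) = 0.384320 substitutions/site.

0.38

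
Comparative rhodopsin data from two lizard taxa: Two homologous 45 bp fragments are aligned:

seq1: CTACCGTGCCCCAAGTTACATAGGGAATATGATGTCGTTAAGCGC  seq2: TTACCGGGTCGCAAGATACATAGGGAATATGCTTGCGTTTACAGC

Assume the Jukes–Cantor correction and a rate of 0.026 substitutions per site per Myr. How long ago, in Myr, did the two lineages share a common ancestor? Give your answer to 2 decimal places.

5.69

The sequences differ at 11 of 45 sites, so p = 11/45 ≈ 0.244444.
d = −(3/4) ln(1 − 4p/3) = −0.75 ln(1 − 0.325925) = −0.75 ln(0.674075)
  = −0.75 × (-0.394414) = 0.295811 substitutions/site.
Under a molecular clock d = 2μt, so t = d/(2μ) = 0.295811 / (2 × 0.026) = 5.69 Myr.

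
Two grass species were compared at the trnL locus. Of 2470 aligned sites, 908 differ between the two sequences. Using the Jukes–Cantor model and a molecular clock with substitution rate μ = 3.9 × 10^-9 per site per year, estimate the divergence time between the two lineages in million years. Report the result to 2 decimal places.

64.77

p = 908/2470 ≈ 0.367611.
d = −(3/4) ln(1 − 4p/3) = −0.75 ln(1 − 0.490148) = −0.75 ln(0.509852)
  = −0.75 × (-0.673635) = 0.505226 substitutions/site.
Under a molecular clock d = 2μt, so t = d/(2μ) = 0.505226 / (2 × 3.9 × 10^-9) = 64.77 million years.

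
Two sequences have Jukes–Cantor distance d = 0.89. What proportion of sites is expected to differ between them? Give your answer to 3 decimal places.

0.521

p = (3/4)(1 − e^(−4d/3)) = 0.75 × (1 − e^(-1.186667)) = 0.75 × (1 − 0.305237) = 0.521072.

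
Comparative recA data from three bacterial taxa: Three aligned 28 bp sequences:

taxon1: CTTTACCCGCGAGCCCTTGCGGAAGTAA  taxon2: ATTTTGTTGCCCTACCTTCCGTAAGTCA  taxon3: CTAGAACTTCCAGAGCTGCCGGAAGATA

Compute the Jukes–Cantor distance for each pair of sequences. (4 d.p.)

taxon1–taxon2: 12/28 sites differ → p ≈ 0.428571, d = −0.75 ln(1 − 0.571428) = 0.635472 ≈ 0.6355.
taxon1–taxon3: 12/28 sites differ → p ≈ 0.428571, d = −0.75 ln(1 − 0.571428) = 0.635472 ≈ 0.6355.
taxon2–taxon3: 14/28 sites differ → p = 0.5, d = −0.75 ln(1 − 0.666667) = 0.823960 ≈ 0.8240.

d(taxon1,taxon2) = 0.6355, d(taxon1,taxon3) = 0.6355, d(taxon2,taxon3) = 0.8240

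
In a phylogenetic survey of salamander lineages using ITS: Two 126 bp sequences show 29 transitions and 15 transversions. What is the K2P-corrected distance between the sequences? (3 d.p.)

P = 29/126 ≈ 0.230159 and Q = 15/126 ≈ 0.119048.
Under the Kimura two-parameter model, d = −½ ln(1 − 2P − Q) − ¼ ln(1 − 2Q).
1 − 2P − Q = 0.420634, giving −½ ln(0.420634) = 0.432996.
1 − 2Q = 0.761904, giving −¼ ln(0.761904) = 0.067984.
d = 0.432996 + 0.067984 = 0.500980.

0.501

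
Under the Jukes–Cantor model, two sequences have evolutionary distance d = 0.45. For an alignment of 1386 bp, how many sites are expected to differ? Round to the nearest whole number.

469

Invert JC69: p = (3/4)(1 − e^(−4d/3)) = 0.75 × (1 − e^(-0.6)) = 0.75 × (1 − 0.548812) = 0.338391.
Expected differing sites = pL ≈ 0.338391 × 1386 = 469.009926 ≈ 469.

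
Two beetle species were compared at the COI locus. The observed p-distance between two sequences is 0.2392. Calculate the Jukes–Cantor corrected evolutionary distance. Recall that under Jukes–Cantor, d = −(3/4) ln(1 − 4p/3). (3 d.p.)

0.288

d = −(3/4) ln(1 − 4p/3) = −0.75 ln(1 − 0.318933) = −0.75 ln(0.681067)
  = −0.75 × (-0.384095) = 0.288071 substitutions/site.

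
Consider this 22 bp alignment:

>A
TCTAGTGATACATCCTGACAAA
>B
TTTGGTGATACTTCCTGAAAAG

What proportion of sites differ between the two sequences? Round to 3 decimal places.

0.227

The sequences differ at 5 of 22 positions (sites 2, 4, 12, 19, 22).
p = 5/22 = 0.227272… ≈ 0.227 (to 3 d.p.).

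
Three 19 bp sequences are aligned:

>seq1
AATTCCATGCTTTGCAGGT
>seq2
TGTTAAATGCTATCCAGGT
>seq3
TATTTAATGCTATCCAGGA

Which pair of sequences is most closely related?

seq1–seq2: 6/19 differ, p = 0.316, d = 0.410.
seq1–seq3: 6/19 differ, p = 0.316, d = 0.410.
seq2–seq3: 3/19 differ, p = 0.158, d = 0.177.
The smallest distance is between seq2 and seq3.

seq2 and seq3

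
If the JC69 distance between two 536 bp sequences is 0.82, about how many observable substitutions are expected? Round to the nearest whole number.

Invert JC69: p = (3/4)(1 − e^(−4d/3)) = 0.75 × (1 − e^(-1.093333)) = 0.75 × (1 − 0.335098) = 0.498677.
Expected differing sites = pL ≈ 0.498677 × 536 = 267.290872 ≈ 267.

267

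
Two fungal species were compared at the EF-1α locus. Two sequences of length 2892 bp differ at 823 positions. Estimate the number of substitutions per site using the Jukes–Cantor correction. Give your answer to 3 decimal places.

p = 823/2892 ≈ 0.284578.
d = −(3/4) ln(1 − 4p/3) = −0.75 ln(1 − 0.379437) = −0.75 ln(0.620563)
  = −0.75 × (-0.477128) = 0.357846 substitutions/site.

0.358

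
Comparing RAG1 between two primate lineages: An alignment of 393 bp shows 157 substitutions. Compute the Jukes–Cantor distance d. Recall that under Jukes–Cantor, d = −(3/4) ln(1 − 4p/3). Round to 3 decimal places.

p = 157/393 ≈ 0.399491.
d = −(3/4) ln(1 − 4p/3) = −0.75 ln(1 − 0.532655) = −0.75 ln(0.467345)
  = −0.75 × (-0.760688) = 0.570516 substitutions/site.

0.571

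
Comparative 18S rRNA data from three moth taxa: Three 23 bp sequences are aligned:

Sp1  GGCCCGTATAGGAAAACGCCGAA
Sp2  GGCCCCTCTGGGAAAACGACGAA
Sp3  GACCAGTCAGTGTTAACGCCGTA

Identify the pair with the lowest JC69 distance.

Sp1 and Sp2

Sp1–Sp2: 4/23 differ, p = 0.174, d = 0.198.
Sp1–Sp3: 9/23 differ, p = 0.391, d = 0.553.
Sp2–Sp3: 9/23 differ, p = 0.391, d = 0.553.
The smallest distance is between Sp1 and Sp2.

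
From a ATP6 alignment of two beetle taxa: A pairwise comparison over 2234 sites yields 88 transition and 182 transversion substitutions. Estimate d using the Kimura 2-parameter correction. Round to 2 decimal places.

0.13

P = 88/2234 ≈ 0.039391 and Q = 182/2234 ≈ 0.081468.
Under the Kimura two-parameter model, d = −½ ln(1 − 2P − Q) − ¼ ln(1 − 2Q).
1 − 2P − Q = 0.83975, giving −½ ln(0.83975) = 0.087326.
1 − 2Q = 0.837064, giving −¼ ln(0.837064) = 0.044464.
d = 0.087326 + 0.044464 = 0.131790.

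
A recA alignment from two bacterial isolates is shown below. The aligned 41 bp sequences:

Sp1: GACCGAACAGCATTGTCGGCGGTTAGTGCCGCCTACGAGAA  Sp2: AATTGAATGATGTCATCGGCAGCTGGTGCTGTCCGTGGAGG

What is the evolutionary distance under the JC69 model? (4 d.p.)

0.9426

The sequences differ at 22 of 41 sites, so p = 22/41 ≈ 0.536585.
d = −(3/4) ln(1 − 4p/3) = −0.75 ln(1 − 0.715447) = −0.75 ln(0.284553)
  = −0.75 × (-1.256836) = 0.942627 substitutions/site.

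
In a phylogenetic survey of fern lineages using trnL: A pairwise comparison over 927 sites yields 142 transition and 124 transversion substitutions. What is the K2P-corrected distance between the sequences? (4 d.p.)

P = 142/927 ≈ 0.153182 and Q = 124/927 ≈ 0.133765.
Under the Kimura two-parameter model, d = −½ ln(1 − 2P − Q) − ¼ ln(1 − 2Q).
1 − 2P − Q = 0.559871, giving −½ ln(0.559871) = 0.290024.
1 − 2Q = 0.73247, giving −¼ ln(0.73247) = 0.077833.
d = 0.290024 + 0.077833 = 0.367857.

0.3679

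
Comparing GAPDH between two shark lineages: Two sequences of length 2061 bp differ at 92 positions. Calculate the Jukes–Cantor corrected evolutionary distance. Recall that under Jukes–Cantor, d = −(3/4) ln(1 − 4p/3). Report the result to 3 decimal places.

0.046

p = 92/2061 ≈ 0.044639.
d = −(3/4) ln(1 − 4p/3) = −0.75 ln(1 − 0.059519) = −0.75 ln(0.940481)
  = −0.75 × (-0.061364) = 0.046023 substitutions/site.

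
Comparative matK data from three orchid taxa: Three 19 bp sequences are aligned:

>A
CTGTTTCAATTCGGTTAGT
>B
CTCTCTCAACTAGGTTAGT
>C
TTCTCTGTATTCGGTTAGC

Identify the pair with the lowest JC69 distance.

A–B: 4/19 differ, p = 0.211, d = 0.247.
A–C: 6/19 differ, p = 0.316, d = 0.410.
B–C: 6/19 differ, p = 0.316, d = 0.410.
The smallest distance is between A and B.

A and B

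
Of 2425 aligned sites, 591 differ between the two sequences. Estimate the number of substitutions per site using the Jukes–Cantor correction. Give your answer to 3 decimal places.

0.295

p = 591/2425 ≈ 0.243711.
d = −(3/4) ln(1 − 4p/3) = −0.75 ln(1 − 0.324948) = −0.75 ln(0.675052)
  = −0.75 × (-0.392966) = 0.294725 substitutions/site.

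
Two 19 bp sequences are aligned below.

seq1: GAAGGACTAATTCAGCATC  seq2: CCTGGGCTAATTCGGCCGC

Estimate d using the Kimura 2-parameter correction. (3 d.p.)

Of 19 sites, 2 differences are transitions and 5 are transversions, so P = 2/19 ≈ 0.105263 and Q = 5/19 ≈ 0.263158.
Under the Kimura two-parameter model, d = −½ ln(1 − 2P − Q) − ¼ ln(1 − 2Q).
1 − 2P − Q = 0.526316, giving −½ ln(0.526316) = 0.320927.
1 − 2Q = 0.473684, giving −¼ ln(0.473684) = 0.186804.
d = 0.320927 + 0.186804 = 0.507731.

0.508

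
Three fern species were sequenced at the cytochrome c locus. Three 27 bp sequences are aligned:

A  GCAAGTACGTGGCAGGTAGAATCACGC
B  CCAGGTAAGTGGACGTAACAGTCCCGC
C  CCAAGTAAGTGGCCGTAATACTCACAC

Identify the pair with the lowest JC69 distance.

B and C

A–B: 10/27 differ, p = 0.370, d = 0.511.
A–C: 8/27 differ, p = 0.296, d = 0.377.
B–C: 6/27 differ, p = 0.222, d = 0.264.
The smallest distance is between B and C.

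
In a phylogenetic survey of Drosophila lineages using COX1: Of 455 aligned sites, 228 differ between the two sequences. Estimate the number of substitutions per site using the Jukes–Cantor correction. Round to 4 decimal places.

0.8273

p = 228/455 ≈ 0.501099.
d = −(3/4) ln(1 − 4p/3) = −0.75 ln(1 − 0.668132) = −0.75 ln(0.331868)
  = −0.75 × (-1.103018) = 0.827264 substitutions/site.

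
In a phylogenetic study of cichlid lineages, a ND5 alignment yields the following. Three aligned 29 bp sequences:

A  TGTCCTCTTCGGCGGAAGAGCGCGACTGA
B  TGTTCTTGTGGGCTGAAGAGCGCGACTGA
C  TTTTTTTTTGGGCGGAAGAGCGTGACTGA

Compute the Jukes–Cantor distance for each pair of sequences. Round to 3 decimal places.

d(A,B) = 0.196, d(A,C) = 0.242, d(B,C) = 0.196

A–B: 5/29 sites differ → p ≈ 0.172414, d = −0.75 ln(1 − 0.229885) = 0.195912 ≈ 0.196.
A–C: 6/29 sites differ → p ≈ 0.206897, d = −0.75 ln(1 − 0.275863) = 0.242081 ≈ 0.242.
B–C: 5/29 sites differ → p ≈ 0.172414, d = −0.75 ln(1 − 0.229885) = 0.195912 ≈ 0.196.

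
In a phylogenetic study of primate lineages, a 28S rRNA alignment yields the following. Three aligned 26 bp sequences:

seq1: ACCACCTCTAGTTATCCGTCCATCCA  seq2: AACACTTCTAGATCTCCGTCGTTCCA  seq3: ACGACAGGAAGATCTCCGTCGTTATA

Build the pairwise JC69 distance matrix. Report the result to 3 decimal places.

seq1–seq2: 6/26 sites differ → p ≈ 0.230769, d = −0.75 ln(1 − 0.307692) = 0.275793 ≈ 0.276.
seq1–seq3: 11/26 sites differ → p ≈ 0.423077, d = −0.75 ln(1 − 0.564103) = 0.622762 ≈ 0.623.
seq2–seq3: 8/26 sites differ → p ≈ 0.307692, d = −0.75 ln(1 − 0.410256) = 0.396050 ≈ 0.396.

d(seq1,seq2) = 0.276, d(seq1,seq3) = 0.623, d(seq2,seq3) = 0.396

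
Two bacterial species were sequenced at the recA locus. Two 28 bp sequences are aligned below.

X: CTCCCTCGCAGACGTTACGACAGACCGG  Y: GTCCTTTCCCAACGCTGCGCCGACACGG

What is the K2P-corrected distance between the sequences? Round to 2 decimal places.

Of 28 sites, 7 differences are transitions and 6 are transversions, so P = 7/28 = 0.25 and Q = 6/28 ≈ 0.214286.
Under the Kimura two-parameter model, d = −½ ln(1 − 2P − Q) − ¼ ln(1 − 2Q).
1 − 2P − Q = 0.285714, giving −½ ln(0.285714) = 0.626382.
1 − 2Q = 0.571428, giving −¼ ln(0.571428) = 0.139904.
d = 0.626382 + 0.139904 = 0.766286.

0.77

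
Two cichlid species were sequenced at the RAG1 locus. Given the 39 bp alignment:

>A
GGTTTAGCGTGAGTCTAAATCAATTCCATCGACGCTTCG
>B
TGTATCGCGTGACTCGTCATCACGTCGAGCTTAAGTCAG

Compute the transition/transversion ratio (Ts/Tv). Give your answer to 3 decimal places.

0.125

Transitions are A↔G and C↔T; transversions are all other mismatches.
Transitions: 2. Transversions: 16.
R = 2/16 = 0.125.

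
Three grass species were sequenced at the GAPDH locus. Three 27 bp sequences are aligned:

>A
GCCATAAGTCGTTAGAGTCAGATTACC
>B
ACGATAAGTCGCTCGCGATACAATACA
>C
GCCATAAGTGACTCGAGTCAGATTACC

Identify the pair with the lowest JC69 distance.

A and C

A–B: 10/27 differ, p = 0.370, d = 0.511.
A–C: 4/27 differ, p = 0.148, d = 0.165.
B–C: 10/27 differ, p = 0.370, d = 0.511.
The smallest distance is between A and C.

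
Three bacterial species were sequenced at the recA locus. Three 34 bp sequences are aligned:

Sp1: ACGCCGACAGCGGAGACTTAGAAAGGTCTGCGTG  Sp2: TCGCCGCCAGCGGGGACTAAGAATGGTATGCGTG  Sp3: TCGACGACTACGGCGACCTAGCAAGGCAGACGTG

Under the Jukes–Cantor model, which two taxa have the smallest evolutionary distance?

Sp1 and Sp2

Sp1–Sp2: 6/34 differ, p = 0.176, d = 0.201.
Sp1–Sp3: 11/34 differ, p = 0.324, d = 0.423.
Sp2–Sp3: 12/34 differ, p = 0.353, d = 0.477.
The smallest distance is between Sp1 and Sp2.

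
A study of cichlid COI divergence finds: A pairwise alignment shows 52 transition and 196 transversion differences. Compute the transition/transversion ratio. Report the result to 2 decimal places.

0.27

R = 52/196 = 0.265306… ≈ 0.27 (to 2 d.p.).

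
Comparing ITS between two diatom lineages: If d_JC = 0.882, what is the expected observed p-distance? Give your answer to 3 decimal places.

0.519

p = (3/4)(1 − e^(−4d/3)) = 0.75 × (1 − e^(-1.176)) = 0.75 × (1 − 0.308510) = 0.518618.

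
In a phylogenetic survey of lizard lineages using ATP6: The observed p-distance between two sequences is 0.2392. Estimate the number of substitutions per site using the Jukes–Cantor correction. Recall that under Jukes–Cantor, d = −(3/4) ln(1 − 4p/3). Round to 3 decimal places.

0.288

d = −(3/4) ln(1 − 4p/3) = −0.75 ln(1 − 0.318933) = −0.75 ln(0.681067)
  = −0.75 × (-0.384095) = 0.288071 substitutions/site.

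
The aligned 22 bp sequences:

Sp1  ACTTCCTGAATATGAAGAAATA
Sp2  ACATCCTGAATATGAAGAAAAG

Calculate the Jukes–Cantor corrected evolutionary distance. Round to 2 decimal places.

0.15

The sequences differ at 3 of 22 sites (3, 21, 22), so p = 3/22 ≈ 0.136364.
d = −(3/4) ln(1 − 4p/3) = −0.75 ln(1 − 0.181819) = −0.75 ln(0.818181)
  = −0.75 × (-0.200672) = 0.150504 substitutions/site.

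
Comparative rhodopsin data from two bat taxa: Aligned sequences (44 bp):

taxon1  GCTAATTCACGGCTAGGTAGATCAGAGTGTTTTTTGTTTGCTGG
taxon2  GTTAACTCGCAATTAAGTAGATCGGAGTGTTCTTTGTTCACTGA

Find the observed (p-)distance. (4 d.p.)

The sequences differ at 12 of 44 positions.
p = 12/44 = 0.272727… ≈ 0.2727 (to 4 d.p.).

0.2727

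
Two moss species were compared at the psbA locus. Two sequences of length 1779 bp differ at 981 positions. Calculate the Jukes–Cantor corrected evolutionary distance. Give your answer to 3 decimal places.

0.997

p = 981/1779 ≈ 0.551433.
d = −(3/4) ln(1 − 4p/3) = −0.75 ln(1 − 0.735244) = −0.75 ln(0.264756)
  = −0.75 × (-1.328947) = 0.996710 substitutions/site.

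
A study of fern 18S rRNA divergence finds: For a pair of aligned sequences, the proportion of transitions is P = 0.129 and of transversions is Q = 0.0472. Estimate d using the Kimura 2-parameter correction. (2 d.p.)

Under the Kimura two-parameter model, d = −½ ln(1 − 2P − Q) − ¼ ln(1 − 2Q).
1 − 2P − Q = 0.6948, giving −½ ln(0.6948) = 0.182066.
1 − 2Q = 0.9056, giving −¼ ln(0.9056) = 0.024789.
d = 0.182066 + 0.024789 = 0.206855.

0.21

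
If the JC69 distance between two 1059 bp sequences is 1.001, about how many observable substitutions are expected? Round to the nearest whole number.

Invert JC69: p = (3/4)(1 − e^(−4d/3)) = 0.75 × (1 − e^(-1.334667)) = 0.75 × (1 − 0.263246) = 0.552566.
Expected differing sites = pL ≈ 0.552566 × 1059 = 585.167394 ≈ 585.

585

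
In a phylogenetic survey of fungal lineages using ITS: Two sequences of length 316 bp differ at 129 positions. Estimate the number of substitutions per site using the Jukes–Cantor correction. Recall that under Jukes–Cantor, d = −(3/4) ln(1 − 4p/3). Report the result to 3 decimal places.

0.589

p = 129/316 ≈ 0.408228.
d = −(3/4) ln(1 − 4p/3) = −0.75 ln(1 − 0.544304) = −0.75 ln(0.455696)
  = −0.75 × (-0.785929) = 0.589447 substitutions/site.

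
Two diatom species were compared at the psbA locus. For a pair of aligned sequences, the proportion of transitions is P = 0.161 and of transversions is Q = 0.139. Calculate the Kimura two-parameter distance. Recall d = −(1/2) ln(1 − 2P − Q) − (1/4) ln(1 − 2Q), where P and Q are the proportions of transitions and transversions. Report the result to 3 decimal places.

0.390

Under the Kimura two-parameter model, d = −½ ln(1 − 2P − Q) − ¼ ln(1 − 2Q).
1 − 2P − Q = 0.539, giving −½ ln(0.539) = 0.309020.
1 − 2Q = 0.722, giving −¼ ln(0.722) = 0.081433.
d = 0.309020 + 0.081433 = 0.390453.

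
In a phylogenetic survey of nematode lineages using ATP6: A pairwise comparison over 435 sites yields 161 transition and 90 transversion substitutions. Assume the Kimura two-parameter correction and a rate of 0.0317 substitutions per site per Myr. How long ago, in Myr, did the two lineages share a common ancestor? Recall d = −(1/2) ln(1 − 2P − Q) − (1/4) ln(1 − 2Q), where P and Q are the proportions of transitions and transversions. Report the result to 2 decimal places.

P = 161/435 ≈ 0.370115 and Q = 90/435 ≈ 0.206897.
Under the Kimura two-parameter model, d = −½ ln(1 − 2P − Q) − ¼ ln(1 − 2Q).
1 − 2P − Q = 0.052873, giving −½ ln(0.052873) = 1.469931.
1 − 2Q = 0.586206, giving −¼ ln(0.586206) = 0.133521.
d = 1.469931 + 0.133521 = 1.603452.
Under a molecular clock d = 2μt, so t = d/(2μ) = 1.603452 / (2 × 0.0317) = 25.29 Myr.

25.29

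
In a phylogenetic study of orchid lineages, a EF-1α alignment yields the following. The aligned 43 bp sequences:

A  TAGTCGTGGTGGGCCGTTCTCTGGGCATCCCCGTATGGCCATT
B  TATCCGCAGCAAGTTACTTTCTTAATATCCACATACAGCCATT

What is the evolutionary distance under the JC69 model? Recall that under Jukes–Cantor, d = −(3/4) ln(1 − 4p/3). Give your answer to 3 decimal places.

The sequences differ at 20 of 43 sites, so p = 20/43 ≈ 0.465116.
d = −(3/4) ln(1 − 4p/3) = −0.75 ln(1 − 0.620155) = −0.75 ln(0.379845)
  = −0.75 × (-0.967992) = 0.725994 substitutions/site.

0.726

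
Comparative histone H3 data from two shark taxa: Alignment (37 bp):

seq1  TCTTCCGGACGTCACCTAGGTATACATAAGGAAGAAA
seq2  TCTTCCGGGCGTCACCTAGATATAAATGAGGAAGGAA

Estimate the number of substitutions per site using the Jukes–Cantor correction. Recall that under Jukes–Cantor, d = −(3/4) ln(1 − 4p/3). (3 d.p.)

0.149

The sequences differ at 5 of 37 sites (9, 20, 25, 28, 35), so p = 5/37 ≈ 0.135135.
d = −(3/4) ln(1 − 4p/3) = −0.75 ln(1 − 0.18018) = −0.75 ln(0.81982)
  = −0.75 × (-0.198670) = 0.149003 substitutions/site.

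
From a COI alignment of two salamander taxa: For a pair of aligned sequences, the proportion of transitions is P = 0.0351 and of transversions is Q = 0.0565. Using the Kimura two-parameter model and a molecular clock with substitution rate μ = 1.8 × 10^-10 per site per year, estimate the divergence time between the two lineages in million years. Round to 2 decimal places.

271.43

Under the Kimura two-parameter model, d = −½ ln(1 − 2P − Q) − ¼ ln(1 − 2Q).
1 − 2P − Q = 0.8733, giving −½ ln(0.8733) = 0.067738.
1 − 2Q = 0.887, giving −¼ ln(0.887) = 0.029978.
d = 0.067738 + 0.029978 = 0.097716.
Under a molecular clock d = 2μt, so t = d/(2μ) = 0.097716 / (2 × 1.8 × 10^-10) = 271.43 million years.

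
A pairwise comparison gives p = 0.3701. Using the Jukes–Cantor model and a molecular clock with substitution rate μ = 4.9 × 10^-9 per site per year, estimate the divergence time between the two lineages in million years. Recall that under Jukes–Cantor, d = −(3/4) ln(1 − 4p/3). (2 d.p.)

d = −(3/4) ln(1 − 4p/3) = −0.75 ln(1 − 0.493467) = −0.75 ln(0.506533)
  = −0.75 × (-0.680166) = 0.510125 substitutions/site.
Under a molecular clock d = 2μt, so t = d/(2μ) = 0.510125 / (2 × 4.9 × 10^-9) = 52.05 million years.

52.05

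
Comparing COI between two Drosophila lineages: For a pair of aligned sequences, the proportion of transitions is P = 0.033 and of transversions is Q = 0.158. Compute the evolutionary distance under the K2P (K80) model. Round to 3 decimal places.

Under the Kimura two-parameter model, d = −½ ln(1 − 2P − Q) − ¼ ln(1 − 2Q).
1 − 2P − Q = 0.776, giving −½ ln(0.776) = 0.126801.
1 − 2Q = 0.684, giving −¼ ln(0.684) = 0.094949.
d = 0.126801 + 0.094949 = 0.221750.

0.222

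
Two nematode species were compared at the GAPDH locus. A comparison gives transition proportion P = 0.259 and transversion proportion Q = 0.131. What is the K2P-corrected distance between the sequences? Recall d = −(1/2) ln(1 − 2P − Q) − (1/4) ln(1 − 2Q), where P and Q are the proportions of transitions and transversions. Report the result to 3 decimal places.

Under the Kimura two-parameter model, d = −½ ln(1 − 2P − Q) − ¼ ln(1 − 2Q).
1 − 2P − Q = 0.351, giving −½ ln(0.351) = 0.523485.
1 − 2Q = 0.738, giving −¼ ln(0.738) = 0.075953.
d = 0.523485 + 0.075953 = 0.599438.

0.599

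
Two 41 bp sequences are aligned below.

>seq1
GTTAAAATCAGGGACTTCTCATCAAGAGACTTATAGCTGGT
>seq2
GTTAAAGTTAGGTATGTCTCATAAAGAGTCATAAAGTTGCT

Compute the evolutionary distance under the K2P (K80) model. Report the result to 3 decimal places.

Of 41 sites, 4 differences are transitions and 7 are transversions, so P = 4/41 ≈ 0.097561 and Q = 7/41 ≈ 0.170732.
Under the Kimura two-parameter model, d = −½ ln(1 − 2P − Q) − ¼ ln(1 − 2Q).
1 − 2P − Q = 0.634146, giving −½ ln(0.634146) = 0.227738.
1 − 2Q = 0.658536, giving −¼ ln(0.658536) = 0.104434.
d = 0.227738 + 0.104434 = 0.332172.

0.332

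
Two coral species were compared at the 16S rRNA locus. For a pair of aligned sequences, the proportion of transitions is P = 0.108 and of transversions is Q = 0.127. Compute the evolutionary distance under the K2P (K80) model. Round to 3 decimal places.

0.283

Under the Kimura two-parameter model, d = −½ ln(1 − 2P − Q) − ¼ ln(1 − 2Q).
1 − 2P − Q = 0.657, giving −½ ln(0.657) = 0.210036.
1 − 2Q = 0.746, giving −¼ ln(0.746) = 0.073257.
d = 0.210036 + 0.073257 = 0.283293.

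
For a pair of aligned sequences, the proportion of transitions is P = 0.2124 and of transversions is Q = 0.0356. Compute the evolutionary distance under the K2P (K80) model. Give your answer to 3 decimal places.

0.327

Under the Kimura two-parameter model, d = −½ ln(1 − 2P − Q) − ¼ ln(1 − 2Q).
1 − 2P − Q = 0.5396, giving −½ ln(0.5396) = 0.308464.
1 − 2Q = 0.9288, giving −¼ ln(0.9288) = 0.018465.
d = 0.308464 + 0.018465 = 0.326929.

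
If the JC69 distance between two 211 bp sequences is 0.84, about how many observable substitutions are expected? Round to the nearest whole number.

Invert JC69: p = (3/4)(1 − e^(−4d/3)) = 0.75 × (1 − e^(-1.12)) = 0.75 × (1 − 0.326280) = 0.505290.
Expected differing sites = pL ≈ 0.505290 × 211 = 106.61619 ≈ 107.

107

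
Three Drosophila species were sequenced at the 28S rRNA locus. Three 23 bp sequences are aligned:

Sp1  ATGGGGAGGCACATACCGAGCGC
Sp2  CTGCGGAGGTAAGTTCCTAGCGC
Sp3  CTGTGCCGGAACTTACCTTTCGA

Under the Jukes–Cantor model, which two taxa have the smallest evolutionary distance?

Sp1 and Sp2

Sp1–Sp2: 7/23 differ, p = 0.304, d = 0.390.
Sp1–Sp3: 10/23 differ, p = 0.435, d = 0.650.
Sp2–Sp3: 10/23 differ, p = 0.435, d = 0.650.
The smallest distance is between Sp1 and Sp2.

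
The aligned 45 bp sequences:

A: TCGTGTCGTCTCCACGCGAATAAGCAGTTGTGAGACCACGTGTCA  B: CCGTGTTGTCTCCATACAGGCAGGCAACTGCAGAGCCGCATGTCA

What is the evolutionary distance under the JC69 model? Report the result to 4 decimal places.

0.5716

The sequences differ at 18 of 45 sites, so p = 18/45 = 0.4.
d = −(3/4) ln(1 − 4p/3) = −0.75 ln(1 − 0.533333) = −0.75 ln(0.466667)
  = −0.75 × (-0.762139) = 0.571604 substitutions/site.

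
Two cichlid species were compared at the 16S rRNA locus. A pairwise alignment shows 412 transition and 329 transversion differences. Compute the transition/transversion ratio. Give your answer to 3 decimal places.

1.252

R = 412/329 = 1.252279… ≈ 1.252 (to 3 d.p.).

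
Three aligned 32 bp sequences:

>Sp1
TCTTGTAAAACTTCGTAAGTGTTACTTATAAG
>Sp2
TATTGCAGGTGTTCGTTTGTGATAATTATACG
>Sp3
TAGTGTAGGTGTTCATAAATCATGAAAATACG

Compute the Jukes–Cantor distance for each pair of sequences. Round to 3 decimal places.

Sp1–Sp2: 11/32 sites differ → p = 0.34375, d = −0.75 ln(1 − 0.458333) = 0.459828 ≈ 0.460.
Sp1–Sp3: 15/32 sites differ → p = 0.46875, d = −0.75 ln(1 − 0.625) = 0.735622 ≈ 0.736.
Sp2–Sp3: 10/32 sites differ → p = 0.3125, d = −0.75 ln(1 − 0.416667) = 0.404248 ≈ 0.404.

d(Sp1,Sp2) = 0.460, d(Sp1,Sp3) = 0.736, d(Sp2,Sp3) = 0.404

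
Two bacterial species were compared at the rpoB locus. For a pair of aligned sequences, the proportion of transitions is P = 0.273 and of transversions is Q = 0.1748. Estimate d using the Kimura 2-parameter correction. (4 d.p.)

Under the Kimura two-parameter model, d = −½ ln(1 − 2P − Q) − ¼ ln(1 − 2Q).
1 − 2P − Q = 0.2792, giving −½ ln(0.2792) = 0.637913.
1 − 2Q = 0.6504, giving −¼ ln(0.6504) = 0.107542.
d = 0.637913 + 0.107542 = 0.745455.

0.7455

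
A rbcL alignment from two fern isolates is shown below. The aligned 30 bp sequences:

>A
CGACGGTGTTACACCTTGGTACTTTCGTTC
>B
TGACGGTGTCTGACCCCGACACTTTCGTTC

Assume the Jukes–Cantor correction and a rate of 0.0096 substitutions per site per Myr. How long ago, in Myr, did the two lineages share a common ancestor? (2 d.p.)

The sequences differ at 8 of 30 sites (1, 10, 11, 12, 16, 17, 19, 20), so p = 8/30 ≈ 0.266667.
d = −(3/4) ln(1 − 4p/3) = −0.75 ln(1 − 0.355556) = −0.75 ln(0.644444)
  = −0.75 × (-0.439367) = 0.329525 substitutions/site.
Under a molecular clock d = 2μt, so t = d/(2μ) = 0.329525 / (2 × 0.0096) = 17.16 Myr.

17.16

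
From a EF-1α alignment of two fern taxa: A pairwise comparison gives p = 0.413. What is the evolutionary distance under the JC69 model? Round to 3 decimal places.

0.600

d = −(3/4) ln(1 − 4p/3) = −0.75 ln(1 − 0.550667) = −0.75 ln(0.449333)
  = −0.75 × (-0.799991) = 0.599993 substitutions/site.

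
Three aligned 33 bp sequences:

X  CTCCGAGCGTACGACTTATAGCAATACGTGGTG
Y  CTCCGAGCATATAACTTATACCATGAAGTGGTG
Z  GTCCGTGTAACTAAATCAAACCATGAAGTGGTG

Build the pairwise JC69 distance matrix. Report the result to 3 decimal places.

X–Y: 7/33 sites differ → p ≈ 0.212121, d = −0.75 ln(1 − 0.282828) = 0.249330 ≈ 0.249.
X–Z: 15/33 sites differ → p ≈ 0.454545, d = −0.75 ln(1 − 0.60606) = 0.698667 ≈ 0.699.
Y–Z: 8/33 sites differ → p ≈ 0.242424, d = −0.75 ln(1 − 0.323232) = 0.292820 ≈ 0.293.

d(X,Y) = 0.249, d(X,Z) = 0.699, d(Y,Z) = 0.293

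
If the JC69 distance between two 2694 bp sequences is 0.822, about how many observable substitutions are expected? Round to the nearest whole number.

Invert JC69: p = (3/4)(1 − e^(−4d/3)) = 0.75 × (1 − e^(-1.096)) = 0.75 × (1 − 0.334205) = 0.499346.
Expected differing sites = pL ≈ 0.499346 × 2694 = 1345.238124 ≈ 1345.

1345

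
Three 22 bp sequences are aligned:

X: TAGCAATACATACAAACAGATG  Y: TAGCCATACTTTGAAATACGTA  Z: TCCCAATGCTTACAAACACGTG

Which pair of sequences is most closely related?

X–Y: 8/22 differ, p = 0.364, d = 0.497.
X–Z: 6/22 differ, p = 0.273, d = 0.339.
Y–Z: 8/22 differ, p = 0.364, d = 0.497.
The smallest distance is between X and Z.

X and Z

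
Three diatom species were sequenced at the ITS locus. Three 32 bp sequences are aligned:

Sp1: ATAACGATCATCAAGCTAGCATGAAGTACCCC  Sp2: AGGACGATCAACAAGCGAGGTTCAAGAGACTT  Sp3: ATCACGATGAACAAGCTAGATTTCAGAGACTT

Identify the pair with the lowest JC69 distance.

Sp1–Sp2: 12/32 differ, p = 0.375, d = 0.520.
Sp1–Sp3: 12/32 differ, p = 0.375, d = 0.520.
Sp2–Sp3: 7/32 differ, p = 0.219, d = 0.259.
The smallest distance is between Sp2 and Sp3.

Sp2 and Sp3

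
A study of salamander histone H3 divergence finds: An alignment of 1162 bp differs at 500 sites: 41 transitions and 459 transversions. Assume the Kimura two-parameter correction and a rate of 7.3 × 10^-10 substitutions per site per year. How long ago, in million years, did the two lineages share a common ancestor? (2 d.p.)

P = 41/1162 ≈ 0.035284 and Q = 459/1162 ≈ 0.395009.
Under the Kimura two-parameter model, d = −½ ln(1 − 2P − Q) − ¼ ln(1 − 2Q).
1 − 2P − Q = 0.534423, giving −½ ln(0.534423) = 0.313284.
1 − 2Q = 0.209982, giving −¼ ln(0.209982) = 0.390183.
d = 0.313284 + 0.390183 = 0.703467.
Under a molecular clock d = 2μt, so t = d/(2μ) = 0.703467 / (2 × 7.3 × 10^-10) = 481.83 million years.

481.83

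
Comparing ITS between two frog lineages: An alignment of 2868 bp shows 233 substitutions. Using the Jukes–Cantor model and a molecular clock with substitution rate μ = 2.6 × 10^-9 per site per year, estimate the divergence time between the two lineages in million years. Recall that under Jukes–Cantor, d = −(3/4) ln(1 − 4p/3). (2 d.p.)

16.54

p = 233/2868 ≈ 0.081241.
d = −(3/4) ln(1 − 4p/3) = −0.75 ln(1 − 0.108321) = −0.75 ln(0.891679)
  = −0.75 × (-0.114649) = 0.085987 substitutions/site.
Under a molecular clock d = 2μt, so t = d/(2μ) = 0.085987 / (2 × 2.6 × 10^-9) = 16.54 million years.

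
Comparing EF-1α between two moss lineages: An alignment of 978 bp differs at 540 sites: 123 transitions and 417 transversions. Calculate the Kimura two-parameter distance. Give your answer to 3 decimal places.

P = 123/978 ≈ 0.125767 and Q = 417/978 ≈ 0.42638.
Under the Kimura two-parameter model, d = −½ ln(1 − 2P − Q) − ¼ ln(1 − 2Q).
1 − 2P − Q = 0.322086, giving −½ ln(0.322086) = 0.566468.
1 − 2Q = 0.14724, giving −¼ ln(0.14724) = 0.478923.
d = 0.566468 + 0.478923 = 1.045391.

1.045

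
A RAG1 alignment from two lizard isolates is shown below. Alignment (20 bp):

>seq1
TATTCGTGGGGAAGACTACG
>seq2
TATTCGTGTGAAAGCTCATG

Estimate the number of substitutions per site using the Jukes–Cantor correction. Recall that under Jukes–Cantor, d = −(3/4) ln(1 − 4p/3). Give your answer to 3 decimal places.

0.383

The sequences differ at 6 of 20 sites (9, 11, 15, 16, 17, 19), so p = 6/20 = 0.3.
d = −(3/4) ln(1 − 4p/3) = −0.75 ln(1 − 0.4) = −0.75 ln(0.6)
  = −0.75 × (-0.510826) = 0.383120 substitutions/site.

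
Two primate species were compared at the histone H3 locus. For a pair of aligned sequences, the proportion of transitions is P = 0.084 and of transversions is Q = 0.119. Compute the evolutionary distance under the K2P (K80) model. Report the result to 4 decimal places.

Under the Kimura two-parameter model, d = −½ ln(1 − 2P − Q) − ¼ ln(1 − 2Q).
1 − 2P − Q = 0.713, giving −½ ln(0.713) = 0.169137.
1 − 2Q = 0.762, giving −¼ ln(0.762) = 0.067952.
d = 0.169137 + 0.067952 = 0.237089.

0.2371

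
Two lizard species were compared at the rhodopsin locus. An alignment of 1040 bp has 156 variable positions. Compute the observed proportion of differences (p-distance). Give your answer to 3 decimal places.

0.150

p = 156/1040 = 0.150.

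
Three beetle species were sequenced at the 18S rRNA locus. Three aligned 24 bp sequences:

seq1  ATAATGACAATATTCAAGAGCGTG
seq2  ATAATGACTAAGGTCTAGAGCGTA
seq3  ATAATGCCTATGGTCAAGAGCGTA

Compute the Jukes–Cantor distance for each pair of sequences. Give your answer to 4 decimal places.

d(seq1,seq2) = 0.3041, d(seq1,seq3) = 0.2441, d(seq2,seq3) = 0.1367

seq1–seq2: 6/24 sites differ → p = 0.25, d = −0.75 ln(1 − 0.333333) = 0.304098 ≈ 0.3041.
seq1–seq3: 5/24 sites differ → p ≈ 0.208333, d = −0.75 ln(1 − 0.277777) = 0.244066 ≈ 0.2441.
seq2–seq3: 3/24 sites differ → p = 0.125, d = −0.75 ln(1 − 0.166667) = 0.136741 ≈ 0.1367.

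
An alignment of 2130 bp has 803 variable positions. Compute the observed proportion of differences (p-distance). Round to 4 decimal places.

0.3770

p = 803/2130 = 0.376995… ≈ 0.3770 (to 4 d.p.).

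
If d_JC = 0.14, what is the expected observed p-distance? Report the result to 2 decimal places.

p = (3/4)(1 − e^(−4d/3)) = 0.75 × (1 − e^(-0.186667)) = 0.75 × (1 − 0.829720) = 0.127710.

0.13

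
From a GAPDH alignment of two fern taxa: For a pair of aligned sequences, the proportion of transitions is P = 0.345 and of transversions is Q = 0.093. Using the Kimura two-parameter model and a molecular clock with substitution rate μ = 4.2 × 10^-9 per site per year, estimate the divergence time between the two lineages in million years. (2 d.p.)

Under the Kimura two-parameter model, d = −½ ln(1 − 2P − Q) − ¼ ln(1 − 2Q).
1 − 2P − Q = 0.217, giving −½ ln(0.217) = 0.763929.
1 − 2Q = 0.814, giving −¼ ln(0.814) = 0.051449.
d = 0.763929 + 0.051449 = 0.815378.
Under a molecular clock d = 2μt, so t = d/(2μ) = 0.815378 / (2 × 4.2 × 10^-9) = 97.07 million years.

97.07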